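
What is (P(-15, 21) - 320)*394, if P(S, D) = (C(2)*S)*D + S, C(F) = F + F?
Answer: -628430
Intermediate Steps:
C(F) = 2*F
P(S, D) = S + 4*D*S (P(S, D) = ((2*2)*S)*D + S = (4*S)*D + S = 4*D*S + S = S + 4*D*S)
(P(-15, 21) - 320)*394 = (-15*(1 + 4*21) - 320)*394 = (-15*(1 + 84) - 320)*394 = (-15*85 - 320)*394 = (-1275 - 320)*394 = -1595*394 = -628430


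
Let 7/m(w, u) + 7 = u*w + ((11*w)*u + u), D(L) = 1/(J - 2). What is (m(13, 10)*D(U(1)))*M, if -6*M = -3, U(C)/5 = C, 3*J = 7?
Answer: 7/1042 ≈ 0.0067179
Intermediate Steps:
J = 7/3 (J = (1/3)*7 = 7/3 ≈ 2.3333)
U(C) = 5*C
D(L) = 3 (D(L) = 1/(7/3 - 2) = 1/(1/3) = 3)
M = 1/2 (M = -1/6*(-3) = 1/2 ≈ 0.50000)
m(w, u) = 7/(-7 + u + 12*u*w) (m(w, u) = 7/(-7 + (u*w + ((11*w)*u + u))) = 7/(-7 + (u*w + (11*u*w + u))) = 7/(-7 + (u*w + (u + 11*u*w))) = 7/(-7 + (u + 12*u*w)) = 7/(-7 + u + 12*u*w))
(m(13, 10)*D(U(1)))*M = ((7/(-7 + 10 + 12*10*13))*3)*(1/2) = ((7/(-7 + 10 + 1560))*3)*(1/2) = ((7/1563)*3)*(1/2) = (7/521)*(1/2) = 7/1042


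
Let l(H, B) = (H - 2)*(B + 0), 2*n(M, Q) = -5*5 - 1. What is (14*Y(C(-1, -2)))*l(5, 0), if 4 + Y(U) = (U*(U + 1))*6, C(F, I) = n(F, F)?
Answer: 0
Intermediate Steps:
n(M, Q) = -13 (n(M, Q) = (-5*5 - 1)/2 = (-25 - 1)/2 = (½)*(-26) = -13)
C(F, I) = -13
Y(U) = -4 + 6*U*(1 + U) (Y(U) = -4 + (U*(U + 1))*6 = -4 + (U*(1 + U))*6 = -4 + 6*U*(1 + U))
l(H, B) = B*(-2 + H) (l(H, B) = (-2 + H)*B = B*(-2 + H))
(14*Y(C(-1, -2)))*l(5, 0) = (14*(-4 + 6*(-13) + 6*(-13)²))*(0*(-2 + 5)) = (14*(-4 - 78 + 6*169))*(0*3) = (14*(-4 - 78 + 1014))*0 = (14*932)*0 = 13048*0 = 0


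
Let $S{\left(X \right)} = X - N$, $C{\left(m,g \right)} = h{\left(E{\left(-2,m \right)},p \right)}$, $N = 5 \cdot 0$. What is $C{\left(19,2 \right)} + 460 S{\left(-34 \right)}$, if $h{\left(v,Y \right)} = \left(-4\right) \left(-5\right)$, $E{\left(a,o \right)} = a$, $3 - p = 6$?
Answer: $-15620$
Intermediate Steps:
$p = -3$ ($p = 3 - 6 = -3$)
$N = 0$
$h{\left(v,Y \right)} = 20$
$C{\left(m,g \right)} = 20$
$S{\left(X \right)} = X$ ($S{\left(X \right)} = X - 0 = X + 0 = X$)
$C{\left(19,2 \right)} + 460 S{\left(-34 \right)} = 20 + 460 \left(-34\right) = 20 - 15640 = -15620$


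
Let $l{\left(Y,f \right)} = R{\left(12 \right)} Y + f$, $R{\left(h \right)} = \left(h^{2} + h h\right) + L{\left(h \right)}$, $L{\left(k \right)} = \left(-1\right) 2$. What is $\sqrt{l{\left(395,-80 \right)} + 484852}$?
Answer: $31 \sqrt{622} \approx 773.14$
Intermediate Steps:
$L{\left(k \right)} = -2$
$R{\left(h \right)} = -2 + 2 h^{2}$ ($R{\left(h \right)} = \left(h^{2} + h h\right) - 2 = \left(h^{2} + h^{2}\right) - 2 = 2 h^{2} - 2 = -2 + 2 h^{2}$)
$l{\left(Y,f \right)} = f + 286 Y$ ($l{\left(Y,f \right)} = \left(-2 + 2 \cdot 12^{2}\right) Y + f = \left(-2 + 2 \cdot 144\right) Y + f = \left(-2 + 288\right) Y + f = 286 Y + f = f + 286 Y$)
$\sqrt{l{\left(395,-80 \right)} + 484852} = \sqrt{\left(-80 + 286 \cdot 395\right) + 484852} = \sqrt{\left(-80 + 112970\right) + 484852} = \sqrt{112890 + 484852} = \sqrt{597742} = 31 \sqrt{622}$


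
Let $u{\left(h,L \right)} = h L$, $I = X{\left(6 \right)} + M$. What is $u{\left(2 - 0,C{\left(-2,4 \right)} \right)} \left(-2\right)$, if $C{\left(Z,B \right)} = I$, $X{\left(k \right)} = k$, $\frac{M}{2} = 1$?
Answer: $-32$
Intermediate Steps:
$M = 2$ ($M = 2 \cdot 1 = 2$)
$I = 8$ ($I = 6 + 2 = 8$)
$C{\left(Z,B \right)} = 8$
$u{\left(h,L \right)} = L h$
$u{\left(2 - 0,C{\left(-2,4 \right)} \right)} \left(-2\right) = 8 \left(2 - 0\right) \left(-2\right) = 8 \left(2 + 0\right) \left(-2\right) = 8 \cdot 2 \left(-2\right) = 16 \left(-2\right) = -32$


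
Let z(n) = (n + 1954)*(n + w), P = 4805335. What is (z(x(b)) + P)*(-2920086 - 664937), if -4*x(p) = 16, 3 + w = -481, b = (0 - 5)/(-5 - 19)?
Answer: -13815728610905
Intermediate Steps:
b = 5/24 (b = -5/(-24) = -5*(-1/24) = 5/24 ≈ 0.20833)
w = -484 (w = -3 - 481 = -484)
x(p) = -4 (x(p) = -1/4*16 = -4)
z(n) = (-484 + n)*(1954 + n) (z(n) = (n + 1954)*(n - 484) = (1954 + n)*(-484 + n) = (-484 + n)*(1954 + n))
(z(x(b)) + P)*(-2920086 - 664937) = ((-945736 + (-4)**2 + 1470*(-4)) + 4805335)*(-2920086 - 664937) = ((-945736 + 16 - 5880) + 4805335)*(-3585023) = (-951600 + 4805335)*(-3585023) = 3853735*(-3585023) = -13815728610905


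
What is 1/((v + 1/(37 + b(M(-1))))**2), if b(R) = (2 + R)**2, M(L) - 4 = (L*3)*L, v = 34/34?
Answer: 13924/14161 ≈ 0.98326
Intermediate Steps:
v = 1 (v = 34*(1/34) = 1)
M(L) = 4 + 3*L**2 (M(L) = 4 + (L*3)*L = 4 + (3*L)*L = 4 + 3*L**2)
1/((v + 1/(37 + b(M(-1))))**2) = 1/((1 + 1/(37 + (2 + (4 + 3*(-1)**2))**2))**2) = 1/((1 + 1/(37 + (2 + (4 + 3*1))**2))**2) = 1/((1 + 1/(37 + (2 + (4 + 3))**2))**2) = 1/((1 + 1/(37 + (2 + 7)**2))**2) = 1/((1 + 1/(37 + 9**2))**2) = 1/((1 + 1/(37 + 81))**2) = 1/((1 + 1/118)**2) = 1/((119/118)**2) = 1/(14161/13924) = 13924/14161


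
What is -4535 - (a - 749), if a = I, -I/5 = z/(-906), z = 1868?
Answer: -1719728/453 ≈ -3796.3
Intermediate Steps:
I = 4670/453 (I = -9340/(-906) = -9340*(-1)/906 = -5*(-934/453) = 4670/453 ≈ 10.309)
a = 4670/453 ≈ 10.309
-4535 - (a - 749) = -4535 - (4670/453 - 749) = -4535 - 1*(-334627/453) = -4535 + 334627/453 = -1719728/453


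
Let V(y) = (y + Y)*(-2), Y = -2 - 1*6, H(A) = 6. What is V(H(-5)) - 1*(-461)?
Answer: 465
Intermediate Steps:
Y = -8 (Y = -2 - 6 = -8)
V(y) = 16 - 2*y (V(y) = (y - 8)*(-2) = (-8 + y)*(-2) = 16 - 2*y)
V(H(-5)) - 1*(-461) = (16 - 2*6) - 1*(-461) = (16 - 12) + 461 = 4 + 461 = 465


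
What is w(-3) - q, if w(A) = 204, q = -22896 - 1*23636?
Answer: 46736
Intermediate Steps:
q = -46532 (q = -22896 - 23636 = -46532)
w(-3) - q = 204 - 1*(-46532) = 204 + 46532 = 46736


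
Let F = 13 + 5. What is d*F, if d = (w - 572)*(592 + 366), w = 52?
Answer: -8966880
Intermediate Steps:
d = -498160 (d = (52 - 572)*(592 + 366) = -520*958 = -498160)
F = 18
d*F = -498160*18 = -8966880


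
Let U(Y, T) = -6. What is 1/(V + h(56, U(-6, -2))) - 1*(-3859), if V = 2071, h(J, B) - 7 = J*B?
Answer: 6722379/1742 ≈ 3859.0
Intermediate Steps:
h(J, B) = 7 + B*J (h(J, B) = 7 + J*B = 7 + B*J)
1/(V + h(56, U(-6, -2))) - 1*(-3859) = 1/(2071 + (7 - 6*56)) - 1*(-3859) = 1/(2071 + (7 - 336)) + 3859 = 1/(2071 - 329) + 3859 = 1/1742 + 3859 = 6722379/1742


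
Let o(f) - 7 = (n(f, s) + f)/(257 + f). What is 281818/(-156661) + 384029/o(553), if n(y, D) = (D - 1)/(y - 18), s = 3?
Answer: 2896713728227336/57952507103 ≈ 49984.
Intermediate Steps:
n(y, D) = (-1 + D)/(-18 + y)
o(f) = 7 + (f + 2/(-18 + f))/(257 + f) (o(f) = 7 + ((-1 + 3)/(-18 + f) + f)/(257 + f) = 7 + (2/(-18 + f) + f)/(257 + f) = 7 + (f + 2/(-18 + f))/(257 + f))
281818/(-156661) + 384029/o(553) = 281818/(-156661) + 384029/(((2 + (-18 + 553)*(1799 + 8*553))/((-18 + 553)*(257 + 553)))) = 281818*(-1/156661) + 384029/(((2 + 535*(1799 + 4424))/(535*810))) = -281818/156661 + 384029/(((1/535)*(1/810)*(2 + 535*6223))) = -281818/156661 + 384029/(((1/535)*(1/810)*(2 + 3329305))) = -281818/156661 + 384029/(((1/535)*(1/810)*3329307)) = -281818/156661 + 384029/(369923/48150) = -281818/156661 + 384029*(48150/369923) = -281818/156661 + 18490996350/369923 = 2896713728227336/57952507103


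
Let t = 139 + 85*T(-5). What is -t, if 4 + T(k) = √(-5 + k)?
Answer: 201 - 85*I*√10 ≈ 201.0 - 268.79*I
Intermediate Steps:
T(k) = -4 + √(-5 + k)
t = -201 + 85*I*√10 (t = 139 + 85*(-4 + √(-5 - 5)) = 139 + 85*(-4 + √(-10)) = 139 + 85*(-4 + I*√10) = 139 + (-340 + 85*I*√10) = -201 + 85*I*√10 ≈ -201.0 + 268.79*I)
-t = -(-201 + 85*I*√10) = 201 - 85*I*√10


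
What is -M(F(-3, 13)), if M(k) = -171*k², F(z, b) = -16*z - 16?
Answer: 175104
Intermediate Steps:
F(z, b) = -16 - 16*z
-M(F(-3, 13)) = -(-171)*(-16 - 16*(-3))² = -(-171)*(-16 + 48)² = -(-171)*32² = -(-171)*1024 = -1*(-175104) = 175104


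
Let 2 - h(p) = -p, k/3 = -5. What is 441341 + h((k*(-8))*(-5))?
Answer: 440743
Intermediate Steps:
k = -15 (k = 3*(-5) = -15)
h(p) = 2 + p (h(p) = 2 - (-1)*p = 2 + p)
441341 + h((k*(-8))*(-5)) = 441341 + (2 - 15*(-8)*(-5)) = 441341 + (2 + 120*(-5)) = 441341 + (2 - 600) = 441341 - 598 = 440743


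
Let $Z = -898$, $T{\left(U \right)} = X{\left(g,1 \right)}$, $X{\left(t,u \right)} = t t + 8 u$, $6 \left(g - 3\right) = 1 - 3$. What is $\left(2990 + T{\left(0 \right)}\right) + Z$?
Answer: $\frac{18964}{9} \approx 2107.1$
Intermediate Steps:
$g = \frac{8}{3}$ ($g = 3 + \frac{1 - 3}{6} = 3 + \frac{1}{6} \left(-2\right) = 3 - \frac{1}{3} = \frac{8}{3} \approx 2.6667$)
$X{\left(t,u \right)} = t^{2} + 8 u$
$T{\left(U \right)} = \frac{136}{9}$ ($T{\left(U \right)} = \left(\frac{8}{3}\right)^{2} + 8 \cdot 1 = \frac{64}{9} + 8 = \frac{136}{9}$)
$\left(2990 + T{\left(0 \right)}\right) + Z = \left(2990 + \frac{136}{9}\right) - 898 = \frac{27046}{9} - 898 = \frac{18964}{9}$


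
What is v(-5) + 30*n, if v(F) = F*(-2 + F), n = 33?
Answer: 1025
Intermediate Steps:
v(-5) + 30*n = -5*(-2 - 5) + 30*33 = -5*(-7) + 990 = 35 + 990 = 1025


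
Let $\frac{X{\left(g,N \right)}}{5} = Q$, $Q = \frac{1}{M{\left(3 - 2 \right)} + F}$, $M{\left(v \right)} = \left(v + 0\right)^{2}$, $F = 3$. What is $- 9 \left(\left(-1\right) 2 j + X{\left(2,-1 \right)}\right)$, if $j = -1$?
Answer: $- \frac{117}{4} \approx -29.25$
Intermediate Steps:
$M{\left(v \right)} = v^{2}$
$Q = \frac{1}{4}$ ($Q = \frac{1}{\left(3 - 2\right)^{2} + 3} = \frac{1}{1^{2} + 3} = \frac{1}{1 + 3} = \frac{1}{4} \approx 0.25$)
$X{\left(g,N \right)} = \frac{5}{4}$ ($X{\left(g,N \right)} = 5 \cdot \frac{1}{4} = \frac{5}{4}$)
$- 9 \left(\left(-1\right) 2 j + X{\left(2,-1 \right)}\right) = - 9 \left(\left(-1\right) 2 \left(-1\right) + \frac{5}{4}\right) = - 9 \left(\left(-2\right) \left(-1\right) + \frac{5}{4}\right) = - 9 \left(2 + \frac{5}{4}\right) = \left(-9\right) \frac{13}{4} = - \frac{117}{4}$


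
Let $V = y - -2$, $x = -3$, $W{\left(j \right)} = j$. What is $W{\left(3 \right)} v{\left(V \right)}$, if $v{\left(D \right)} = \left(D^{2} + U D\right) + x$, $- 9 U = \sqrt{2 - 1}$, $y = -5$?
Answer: $19$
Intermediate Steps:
$U = - \frac{1}{9}$ ($U = - \frac{\sqrt{2 - 1}}{9} = - \frac{\sqrt{1}}{9} = \left(- \frac{1}{9}\right) 1 = - \frac{1}{9} \approx -0.11111$)
$V = -3$ ($V = -5 - -2 = -5 + 2 = -3$)
$v{\left(D \right)} = -3 + D^{2} - \frac{D}{9}$ ($v{\left(D \right)} = \left(D^{2} - \frac{D}{9}\right) - 3 = -3 + D^{2} - \frac{D}{9}$)
$W{\left(3 \right)} v{\left(V \right)} = 3 \left(-3 + \left(-3\right)^{2} - - \frac{1}{3}\right) = 3 \left(-3 + 9 + \frac{1}{3}\right) = 3 \cdot \frac{19}{3} = 19$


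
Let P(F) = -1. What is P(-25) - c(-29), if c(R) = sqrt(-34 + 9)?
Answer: -1 - 5*I ≈ -1.0 - 5.0*I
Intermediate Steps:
c(R) = 5*I (c(R) = sqrt(-25) = 5*I)
P(-25) - c(-29) = -1 - 5*I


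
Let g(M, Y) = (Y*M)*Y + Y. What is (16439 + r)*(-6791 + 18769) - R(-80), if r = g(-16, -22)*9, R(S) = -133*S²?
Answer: -639432790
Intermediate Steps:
g(M, Y) = Y + M*Y² (g(M, Y) = (M*Y)*Y + Y = M*Y² + Y = Y + M*Y²)
r = -69894 (r = -22*(1 - 16*(-22))*9 = -22*(1 + 352)*9 = -22*353*9 = -7766*9 = -69894)
(16439 + r)*(-6791 + 18769) - R(-80) = (16439 - 69894)*(-6791 + 18769) - (-133)*(-80)² = -53455*11978 - (-133)*6400 = -640283990 - 1*(-851200) = -640283990 + 851200 = -639432790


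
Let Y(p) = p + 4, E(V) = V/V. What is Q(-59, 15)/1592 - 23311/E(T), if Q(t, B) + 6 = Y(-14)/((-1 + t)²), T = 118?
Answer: -13360002481/573120 ≈ -23311.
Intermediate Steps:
E(V) = 1
Y(p) = 4 + p
Q(t, B) = -6 - 10/(-1 + t)² (Q(t, B) = -6 + (4 - 14)/((-1 + t)²) = -6 - 10/(-1 + t)²)
Q(-59, 15)/1592 - 23311/E(T) = (-6 - 10/(-1 - 59)²)/1592 - 23311/1 = (-6 - 10/(-60)²)*(1/1592) - 23311*1 = (-6 - 10*1/3600)*(1/1592) - 23311 = (-6 - 1/360)*(1/1592) - 23311 = -2161/360*1/1592 - 23311 = -2161/573120 - 23311 = -13360002481/573120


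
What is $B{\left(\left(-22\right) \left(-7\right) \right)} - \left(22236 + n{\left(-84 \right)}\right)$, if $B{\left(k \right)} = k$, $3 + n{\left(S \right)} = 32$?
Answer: $-22111$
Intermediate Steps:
$n{\left(S \right)} = 29$ ($n{\left(S \right)} = -3 + 32 = 29$)
$B{\left(\left(-22\right) \left(-7\right) \right)} - \left(22236 + n{\left(-84 \right)}\right) = \left(-22\right) \left(-7\right) - 22265 = 154 - 22265 = -22111$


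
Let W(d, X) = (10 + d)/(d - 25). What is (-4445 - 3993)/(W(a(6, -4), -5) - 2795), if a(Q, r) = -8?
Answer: 278454/92237 ≈ 3.0189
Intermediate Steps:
W(d, X) = (10 + d)/(-25 + d)
(-4445 - 3993)/(W(a(6, -4), -5) - 2795) = (-4445 - 3993)/((10 - 8)/(-25 - 8) - 2795) = -8438/(2/(-33) - 2795) = -8438/(-1/33*2 - 2795) = -8438/(-2/33 - 2795) = -8438/(-92237/33) = -8438*(-33/92237) = 278454/92237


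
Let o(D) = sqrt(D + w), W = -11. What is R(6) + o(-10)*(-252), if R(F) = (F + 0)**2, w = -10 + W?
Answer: 36 - 252*I*sqrt(31) ≈ 36.0 - 1403.1*I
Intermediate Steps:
w = -21 (w = -10 - 11 = -21)
o(D) = sqrt(-21 + D) (o(D) = sqrt(D - 21) = sqrt(-21 + D))
R(F) = F**2
R(6) + o(-10)*(-252) = 6**2 + sqrt(-21 - 10)*(-252) = 36 + sqrt(-31)*(-252) = 36 + (I*sqrt(31))*(-252) = 36 - 252*I*sqrt(31)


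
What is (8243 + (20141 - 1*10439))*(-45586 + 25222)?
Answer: -365431980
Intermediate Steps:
(8243 + (20141 - 1*10439))*(-45586 + 25222) = (8243 + (20141 - 10439))*(-20364) = (8243 + 9702)*(-20364) = 17945*(-20364) = -365431980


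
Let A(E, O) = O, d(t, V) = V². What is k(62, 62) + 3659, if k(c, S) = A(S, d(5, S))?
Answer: 7503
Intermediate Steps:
k(c, S) = S²
k(62, 62) + 3659 = 62² + 3659 = 3844 + 3659 = 7503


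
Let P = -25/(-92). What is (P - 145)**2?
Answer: 177289225/8464 ≈ 20946.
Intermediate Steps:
P = 25/92 (P = -25*(-1)/92 = -1*(-25/92) = 25/92 ≈ 0.27174)
(P - 145)**2 = (25/92 - 145)**2 = (-13315/92)**2 = 177289225/8464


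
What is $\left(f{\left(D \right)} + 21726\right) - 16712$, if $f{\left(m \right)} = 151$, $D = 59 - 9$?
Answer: $5165$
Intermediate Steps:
$D = 50$ ($D = 59 - 9 = 50$)
$\left(f{\left(D \right)} + 21726\right) - 16712 = \left(151 + 21726\right) - 16712 = 21877 - 16712 = 5165$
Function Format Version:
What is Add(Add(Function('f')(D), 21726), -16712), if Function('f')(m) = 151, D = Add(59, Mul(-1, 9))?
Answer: 5165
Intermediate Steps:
D = 50 (D = Add(59, -9) = 50)
Add(Add(Function('f')(D), 21726), -16712) = Add(Add(151, 21726), -16712) = Add(21877, -16712) = 5165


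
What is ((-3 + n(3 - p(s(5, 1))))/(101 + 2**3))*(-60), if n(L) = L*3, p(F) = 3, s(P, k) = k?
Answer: 180/109 ≈ 1.6514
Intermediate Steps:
n(L) = 3*L
((-3 + n(3 - p(s(5, 1))))/(101 + 2**3))*(-60) = ((-3 + 3*(3 - 1*3))/(101 + 2**3))*(-60) = ((-3 + 3*(3 - 3))/(101 + 8))*(-60) = ((-3 + 3*0)/109)*(-60) = ((-3 + 0)*(1/109))*(-60) = -3*1/109*(-60) = -3/109*(-60) = 180/109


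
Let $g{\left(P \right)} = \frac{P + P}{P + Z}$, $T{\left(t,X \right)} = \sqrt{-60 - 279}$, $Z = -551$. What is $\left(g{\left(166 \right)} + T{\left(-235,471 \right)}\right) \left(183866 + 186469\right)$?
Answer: $- \frac{3512892}{11} + 370335 i \sqrt{339} \approx -3.1935 \cdot 10^{5} + 6.8186 \cdot 10^{6} i$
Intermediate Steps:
$T{\left(t,X \right)} = i \sqrt{339}$ ($T{\left(t,X \right)} = \sqrt{-339} = i \sqrt{339}$)
$g{\left(P \right)} = \frac{2 P}{-551 + P}$ ($g{\left(P \right)} = \frac{P + P}{P - 551} = \frac{2 P}{-551 + P}$)
$\left(g{\left(166 \right)} + T{\left(-235,471 \right)}\right) \left(183866 + 186469\right) = \left(2 \cdot 166 \frac{1}{-551 + 166} + i \sqrt{339}\right) \left(183866 + 186469\right) = \left(2 \cdot 166 \frac{1}{-385} + i \sqrt{339}\right) 370335 = \left(2 \cdot 166 \left(- \frac{1}{385}\right) + i \sqrt{339}\right) 370335 = \left(- \frac{332}{385} + i \sqrt{339}\right) 370335 = - \frac{3512892}{11} + 370335 i \sqrt{339}$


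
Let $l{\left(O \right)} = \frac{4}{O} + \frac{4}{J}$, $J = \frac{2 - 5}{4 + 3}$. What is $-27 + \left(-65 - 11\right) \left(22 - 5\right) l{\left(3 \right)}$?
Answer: $10309$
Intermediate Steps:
$J = - \frac{3}{7} \approx -0.42857$
$l{\left(O \right)} = - \frac{28}{3} + \frac{4}{O}$ ($l{\left(O \right)} = \frac{4}{O} + \frac{4}{- \frac{3}{7}} = \frac{4}{O} + 4 \left(- \frac{7}{3}\right) = \frac{4}{O} - \frac{28}{3} = - \frac{28}{3} + \frac{4}{O}$)
$-27 + \left(-65 - 11\right) \left(22 - 5\right) l{\left(3 \right)} = -27 + \left(-65 - 11\right) \left(22 - 5\right) \left(- \frac{28}{3} + \frac{4}{3}\right) = -27 + \left(-76\right) 17 \left(- \frac{28}{3} + 4 \cdot \frac{1}{3}\right) = -27 - 1292 \left(- \frac{28}{3} + \frac{4}{3}\right) = -27 - -10336 = -27 + 10336 = 10309$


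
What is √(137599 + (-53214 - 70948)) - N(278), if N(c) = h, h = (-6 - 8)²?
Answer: -196 + 3*√1493 ≈ -80.082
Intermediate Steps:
h = 196 (h = (-14)² = 196)
N(c) = 196
√(137599 + (-53214 - 70948)) - N(278) = √(137599 + (-53214 - 70948)) - 1*196 = √(137599 - 124162) - 196 = √13437 - 196 = 3*√1493 - 196 = -196 + 3*√1493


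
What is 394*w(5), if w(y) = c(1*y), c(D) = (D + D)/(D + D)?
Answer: 394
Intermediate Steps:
c(D) = 1 (c(D) = (2*D)/((2*D)) = (2*D)*(1/(2*D)) = 1)
w(y) = 1
394*w(5) = 394*1 = 394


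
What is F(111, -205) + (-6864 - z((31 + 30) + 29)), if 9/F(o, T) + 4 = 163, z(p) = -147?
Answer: -355998/53 ≈ -6716.9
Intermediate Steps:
F(o, T) = 3/53 (F(o, T) = 9/(-4 + 163) = 9/159 = 9*(1/159) = 3/53)
F(111, -205) + (-6864 - z((31 + 30) + 29)) = 3/53 + (-6864 - 1*(-147)) = 3/53 + (-6864 + 147) = 3/53 - 6717 = -355998/53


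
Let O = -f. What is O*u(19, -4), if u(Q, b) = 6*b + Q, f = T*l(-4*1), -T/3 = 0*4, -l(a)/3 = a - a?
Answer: 0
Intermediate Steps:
l(a) = 0 (l(a) = -3*(a - a) = -3*0 = 0)
T = 0 (T = -0*4 = -3*0 = 0)
f = 0 (f = 0*0 = 0)
u(Q, b) = Q + 6*b
O = 0 (O = -1*0 = 0)
O*u(19, -4) = 0*(19 + 6*(-4)) = 0*(19 - 24) = 0*(-5) = 0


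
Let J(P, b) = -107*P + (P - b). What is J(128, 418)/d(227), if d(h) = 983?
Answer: -13986/983 ≈ -14.228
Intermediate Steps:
J(P, b) = -b - 106*P
J(128, 418)/d(227) = (-1*418 - 106*128)/983 = (-418 - 13568)*(1/983) = -13986*1/983 = -13986/983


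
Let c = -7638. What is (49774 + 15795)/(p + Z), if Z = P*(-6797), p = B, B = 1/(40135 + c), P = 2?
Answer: -2130795793/441764217 ≈ -4.8234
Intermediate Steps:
B = 1/32497 (B = 1/(40135 - 7638) = 1/32497 ≈ 3.0772e-5)
p = 1/32497 ≈ 3.0772e-5
Z = -13594 (Z = 2*(-6797) = -13594)
(49774 + 15795)/(p + Z) = (49774 + 15795)/(1/32497 - 13594) = 65569/(-441764217/32497) = 65569*(-32497/441764217) = -2130795793/441764217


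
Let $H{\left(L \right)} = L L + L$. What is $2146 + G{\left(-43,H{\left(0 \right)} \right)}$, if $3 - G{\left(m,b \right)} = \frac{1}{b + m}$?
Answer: $\frac{92408}{43} \approx 2149.0$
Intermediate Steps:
$H{\left(L \right)} = L + L^{2}$ ($H{\left(L \right)} = L^{2} + L = L + L^{2}$)
$G{\left(m,b \right)} = 3 - \frac{1}{b + m}$
$2146 + G{\left(-43,H{\left(0 \right)} \right)} = 2146 + \frac{-1 + 3 \cdot 0 \left(1 + 0\right) + 3 \left(-43\right)}{0 \left(1 + 0\right) - 43} = 2146 + \frac{-1 + 3 \cdot 0 \cdot 1 - 129}{0 \cdot 1 - 43} = 2146 + \frac{-1 + 3 \cdot 0 - 129}{0 - 43} = 2146 + \frac{-1 + 0 - 129}{-43} = 2146 - - \frac{130}{43} = 2146 + \frac{130}{43} = \frac{92408}{43}$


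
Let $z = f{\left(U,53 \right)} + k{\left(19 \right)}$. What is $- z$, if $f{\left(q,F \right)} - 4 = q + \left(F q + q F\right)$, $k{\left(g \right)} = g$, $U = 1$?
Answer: $-130$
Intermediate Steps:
$f{\left(q,F \right)} = 4 + q + 2 F q$ ($f{\left(q,F \right)} = 4 + \left(q + \left(F q + q F\right)\right) = 4 + \left(q + \left(F q + F q\right)\right) = 4 + \left(q + 2 F q\right) = 4 + q + 2 F q$)
$z = 130$ ($z = \left(4 + 1 + 2 \cdot 53 \cdot 1\right) + 19 = \left(4 + 1 + 106\right) + 19 = 111 + 19 = 130$)
$- z = \left(-1\right) 130 = -130$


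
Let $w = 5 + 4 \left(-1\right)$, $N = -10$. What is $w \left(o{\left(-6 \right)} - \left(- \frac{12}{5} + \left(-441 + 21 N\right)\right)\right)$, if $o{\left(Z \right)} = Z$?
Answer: $\frac{3237}{5} \approx 647.4$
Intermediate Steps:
$w = 1$ ($w = 5 - 4 = 1$)
$w \left(o{\left(-6 \right)} - \left(- \frac{12}{5} + \left(-441 + 21 N\right)\right)\right) = 1 \left(-6 + \left(\frac{24}{10} - \frac{21}{\frac{1}{-21 - 10}}\right)\right) = 1 \left(-6 - \left(- \frac{12}{5} + \frac{21}{\frac{1}{-31}}\right)\right) = 1 \left(-6 - \left(- \frac{12}{5} + \frac{21}{- \frac{1}{31}}\right)\right) = 1 \left(-6 + \left(\frac{12}{5} - -651\right)\right) = 1 \left(-6 + \left(\frac{12}{5} + 651\right)\right) = 1 \left(-6 + \frac{3267}{5}\right) = 1 \cdot \frac{3237}{5} = \frac{3237}{5}$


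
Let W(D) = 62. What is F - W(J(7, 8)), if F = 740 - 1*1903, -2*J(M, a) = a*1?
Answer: -1225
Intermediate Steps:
J(M, a) = -a/2
F = -1163 (F = 740 - 1903 = -1163)
F - W(J(7, 8)) = -1163 - 1*62 = -1163 - 62 = -1225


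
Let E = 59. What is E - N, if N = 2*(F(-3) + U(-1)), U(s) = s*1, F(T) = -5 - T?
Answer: 65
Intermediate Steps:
U(s) = s
N = -6 (N = 2*((-5 - 1*(-3)) - 1) = 2*((-5 + 3) - 1) = 2*(-2 - 1) = 2*(-3) = -6)
E - N = 59 - 1*(-6) = 59 + 6 = 65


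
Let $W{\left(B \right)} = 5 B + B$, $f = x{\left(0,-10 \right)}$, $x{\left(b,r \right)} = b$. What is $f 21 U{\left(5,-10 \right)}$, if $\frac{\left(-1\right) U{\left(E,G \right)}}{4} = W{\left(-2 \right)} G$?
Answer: $0$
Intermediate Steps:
$f = 0$
$W{\left(B \right)} = 6 B$
$U{\left(E,G \right)} = 48 G$ ($U{\left(E,G \right)} = - 4 \cdot 6 \left(-2\right) G = - 4 \left(- 12 G\right) = 48 G$)
$f 21 U{\left(5,-10 \right)} = 0 \cdot 21 \cdot 48 \left(-10\right) = 0 \left(-480\right) = 0$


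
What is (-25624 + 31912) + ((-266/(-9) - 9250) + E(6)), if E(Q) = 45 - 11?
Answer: -26086/9 ≈ -2898.4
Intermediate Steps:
E(Q) = 34
(-25624 + 31912) + ((-266/(-9) - 9250) + E(6)) = (-25624 + 31912) + ((-266/(-9) - 9250) + 34) = 6288 + ((-266*(-1)/9 - 9250) + 34) = 6288 + ((-7*(-38/9) - 9250) + 34) = 6288 + ((266/9 - 9250) + 34) = 6288 + (-82984/9 + 34) = 6288 - 82678/9 = -26086/9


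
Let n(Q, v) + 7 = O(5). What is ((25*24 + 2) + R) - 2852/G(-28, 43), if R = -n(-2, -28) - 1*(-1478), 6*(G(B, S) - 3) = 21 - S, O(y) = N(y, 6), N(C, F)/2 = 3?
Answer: 6359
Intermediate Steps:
N(C, F) = 6 (N(C, F) = 2*3 = 6)
O(y) = 6
n(Q, v) = -1 (n(Q, v) = -7 + 6 = -1)
G(B, S) = 13/2 - S/6 (G(B, S) = 3 + (21 - S)/6 = 3 + (7/2 - S/6) = 13/2 - S/6)
R = 1479 (R = -1*(-1) - 1*(-1478) = 1 + 1478 = 1479)
((25*24 + 2) + R) - 2852/G(-28, 43) = ((25*24 + 2) + 1479) - 2852/(13/2 - ⅙*43) = ((600 + 2) + 1479) - 2852/(13/2 - 43/6) = (602 + 1479) - 2852/(-⅔) = 2081 - 2852*(-3/2) = 2081 + 4278 = 6359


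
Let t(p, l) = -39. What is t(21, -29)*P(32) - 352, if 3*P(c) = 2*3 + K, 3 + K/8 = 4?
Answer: -534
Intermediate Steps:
K = 8 (K = -24 + 8*4 = -24 + 32 = 8)
P(c) = 14/3 (P(c) = (2*3 + 8)/3 = (6 + 8)/3 = (⅓)*14 = 14/3)
t(21, -29)*P(32) - 352 = -39*14/3 - 352 = -182 - 352 = -534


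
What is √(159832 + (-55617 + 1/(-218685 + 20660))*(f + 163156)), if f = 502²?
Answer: 2*I*√1143089108771590/445 ≈ 1.5195e+5*I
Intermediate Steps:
f = 252004
√(159832 + (-55617 + 1/(-218685 + 20660))*(f + 163156)) = √(159832 + (-55617 + 1/(-218685 + 20660))*(252004 + 163156)) = √(159832 + (-55617 + 1/(-198025))*415160) = √(159832 + (-55617 - 1/198025)*415160) = √(159832 - 11013556426/198025*415160) = √(159832 - 914477617163632/39605) = √(-914471287017272/39605) = 2*I*√1143089108771590/445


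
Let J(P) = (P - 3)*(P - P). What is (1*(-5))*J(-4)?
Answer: 0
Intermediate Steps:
J(P) = 0 (J(P) = (-3 + P)*0 = 0)
(1*(-5))*J(-4) = (1*(-5))*0 = -5*0 = 0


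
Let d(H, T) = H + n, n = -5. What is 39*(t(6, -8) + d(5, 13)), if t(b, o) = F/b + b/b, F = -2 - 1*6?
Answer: -13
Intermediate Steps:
d(H, T) = -5 + H (d(H, T) = H - 5 = -5 + H)
F = -8 (F = -2 - 6 = -8)
t(b, o) = 1 - 8/b (t(b, o) = -8/b + b/b = -8/b + 1 = 1 - 8/b)
39*(t(6, -8) + d(5, 13)) = 39*((-8 + 6)/6 + (-5 + 5)) = 39*((⅙)*(-2) + 0) = 39*(-⅓ + 0) = 39*(-⅓) = -13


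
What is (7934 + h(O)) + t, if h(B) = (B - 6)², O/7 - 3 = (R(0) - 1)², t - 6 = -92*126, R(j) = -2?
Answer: 2432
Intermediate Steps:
t = -11586 (t = 6 - 92*126 = 6 - 11592 = -11586)
O = 84 (O = 21 + 7*(-2 - 1)² = 21 + 7*(-3)² = 21 + 7*9 = 21 + 63 = 84)
h(B) = (-6 + B)²
(7934 + h(O)) + t = (7934 + (-6 + 84)²) - 11586 = (7934 + 78²) - 11586 = (7934 + 6084) - 11586 = 14018 - 11586 = 2432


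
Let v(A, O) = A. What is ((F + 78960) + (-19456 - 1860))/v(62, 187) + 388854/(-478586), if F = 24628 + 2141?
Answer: 651205985/478586 ≈ 1360.7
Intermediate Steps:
F = 26769
((F + 78960) + (-19456 - 1860))/v(62, 187) + 388854/(-478586) = ((26769 + 78960) + (-19456 - 1860))/62 + 388854/(-478586) = (105729 - 21316)*(1/62) + 388854*(-1/478586) = 84413*(1/62) - 194427/239293 = 2723/2 - 194427/239293 = 651205985/478586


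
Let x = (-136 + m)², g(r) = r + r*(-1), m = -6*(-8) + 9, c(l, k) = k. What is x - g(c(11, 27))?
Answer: 6241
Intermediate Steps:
m = 57 (m = 48 + 9 = 57)
g(r) = 0 (g(r) = r - r = 0)
x = 6241 (x = (-136 + 57)² = (-79)² = 6241)
x - g(c(11, 27)) = 6241 - 1*0 = 6241 + 0 = 6241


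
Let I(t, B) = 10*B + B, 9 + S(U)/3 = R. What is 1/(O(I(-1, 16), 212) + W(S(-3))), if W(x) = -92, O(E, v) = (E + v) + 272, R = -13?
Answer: 1/568 ≈ 0.0017606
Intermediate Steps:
S(U) = -66 (S(U) = -27 + 3*(-13) = -27 - 39 = -66)
I(t, B) = 11*B
O(E, v) = 272 + E + v
1/(O(I(-1, 16), 212) + W(S(-3))) = 1/((272 + 11*16 + 212) - 92) = 1/((272 + 176 + 212) - 92) = 1/(660 - 92) = 1/568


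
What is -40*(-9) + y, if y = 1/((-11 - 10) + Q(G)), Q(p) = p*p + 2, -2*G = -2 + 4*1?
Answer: 6479/18 ≈ 359.94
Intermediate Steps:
G = -1 (G = -(-2 + 4*1)/2 = -(-2 + 4)/2 = -½*2 = -1)
Q(p) = 2 + p² (Q(p) = p² + 2 = 2 + p²)
y = -1/18 (y = 1/((-11 - 10) + (2 + (-1)²)) = 1/(-21 + (2 + 1)) = 1/(-21 + 3) = 1/(-18) = -1/18 ≈ -0.055556)
-40*(-9) + y = -40*(-9) - 1/18 = 360 - 1/18 = 6479/18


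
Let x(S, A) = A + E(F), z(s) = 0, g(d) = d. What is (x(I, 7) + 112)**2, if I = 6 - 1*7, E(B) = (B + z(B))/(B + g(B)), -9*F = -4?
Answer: 57121/4 ≈ 14280.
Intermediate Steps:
F = 4/9 (F = -1/9*(-4) = 4/9 ≈ 0.44444)
E(B) = 1/2 (E(B) = (B + 0)/(B + B) = B/((2*B)) = B*(1/(2*B)) = 1/2)
I = -1 (I = 6 - 7 = -1)
x(S, A) = 1/2 + A (x(S, A) = A + 1/2 = 1/2 + A)
(x(I, 7) + 112)**2 = ((1/2 + 7) + 112)**2 = (15/2 + 112)**2 = (239/2)**2 = 57121/4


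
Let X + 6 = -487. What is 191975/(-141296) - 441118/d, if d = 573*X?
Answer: 8097383153/39914565744 ≈ 0.20287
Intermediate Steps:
X = -493 (X = -6 - 487 = -493)
d = -282489 (d = 573*(-493) = -282489)
191975/(-141296) - 441118/d = 191975/(-141296) - 441118/(-282489) = 191975*(-1/141296) - 441118*(-1/282489) = -191975/141296 + 441118/282489 = 8097383153/39914565744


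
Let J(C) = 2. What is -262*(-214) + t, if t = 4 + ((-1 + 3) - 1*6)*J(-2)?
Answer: 56064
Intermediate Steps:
t = -4 (t = 4 + ((-1 + 3) - 1*6)*2 = 4 + (2 - 6)*2 = 4 - 4*2 = 4 - 8 = -4)
-262*(-214) + t = -262*(-214) - 4 = 56068 - 4 = 56064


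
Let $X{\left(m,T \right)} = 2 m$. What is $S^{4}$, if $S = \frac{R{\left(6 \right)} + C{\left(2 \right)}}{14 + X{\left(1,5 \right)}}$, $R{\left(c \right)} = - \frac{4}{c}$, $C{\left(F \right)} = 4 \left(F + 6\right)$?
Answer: $\frac{4879681}{331776} \approx 14.708$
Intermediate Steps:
$C{\left(F \right)} = 24 + 4 F$ ($C{\left(F \right)} = 4 \left(6 + F\right) = 24 + 4 F$)
$S = \frac{47}{24}$ ($S = \frac{- \frac{4}{6} + \left(24 + 4 \cdot 2\right)}{14 + 2 \cdot 1} = \frac{\left(-4\right) \frac{1}{6} + \left(24 + 8\right)}{14 + 2} = \frac{- \frac{2}{3} + 32}{16} = \frac{94}{3} \cdot \frac{1}{16} = \frac{47}{24} \approx 1.9583$)
$S^{4} = \left(\frac{47}{24}\right)^{4} = \frac{4879681}{331776}$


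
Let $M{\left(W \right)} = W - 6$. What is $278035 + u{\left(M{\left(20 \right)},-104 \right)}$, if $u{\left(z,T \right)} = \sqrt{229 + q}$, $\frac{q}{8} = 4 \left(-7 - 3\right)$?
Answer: $278035 + i \sqrt{91} \approx 2.7804 \cdot 10^{5} + 9.5394 i$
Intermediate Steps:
$M{\left(W \right)} = -6 + W$
$q = -320$ ($q = 8 \cdot 4 \left(-7 - 3\right) = 8 \cdot 4 \left(-10\right) = 8 \left(-40\right) = -320$)
$u{\left(z,T \right)} = i \sqrt{91}$ ($u{\left(z,T \right)} = \sqrt{229 - 320} = \sqrt{-91} = i \sqrt{91}$)
$278035 + u{\left(M{\left(20 \right)},-104 \right)} = 278035 + i \sqrt{91}$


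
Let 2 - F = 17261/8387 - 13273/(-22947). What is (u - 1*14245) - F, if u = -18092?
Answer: -6223342988953/192456489 ≈ -32336.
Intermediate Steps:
F = -122495840/192456489 (F = 2 - (17261/8387 - 13273/(-22947)) = 2 - (17261*(1/8387) - 13273*(-1/22947)) = 2 - (17261/8387 + 13273/22947) = 2 - 1*507408818/192456489 = 2 - 507408818/192456489 = -122495840/192456489 ≈ -0.63649)
(u - 1*14245) - F = (-18092 - 1*14245) - 1*(-122495840/192456489) = (-18092 - 14245) + 122495840/192456489 = -32337 + 122495840/192456489 = -6223342988953/192456489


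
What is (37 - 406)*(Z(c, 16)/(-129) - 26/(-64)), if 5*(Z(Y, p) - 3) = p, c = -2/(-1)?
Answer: -909339/6880 ≈ -132.17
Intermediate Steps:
c = 2 (c = -2*(-1) = 2)
Z(Y, p) = 3 + p/5
(37 - 406)*(Z(c, 16)/(-129) - 26/(-64)) = (37 - 406)*((3 + (1/5)*16)/(-129) - 26/(-64)) = -369*((3 + 16/5)*(-1/129) - 26*(-1/64)) = -369*((31/5)*(-1/129) + 13/32) = -369*(-31/645 + 13/32) = -369*7393/20640 = -909339/6880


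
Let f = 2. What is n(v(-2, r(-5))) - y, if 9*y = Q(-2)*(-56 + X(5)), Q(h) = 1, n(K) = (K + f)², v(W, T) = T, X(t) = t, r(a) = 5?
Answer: 164/3 ≈ 54.667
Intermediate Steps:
n(K) = (2 + K)² (n(K) = (K + 2)² = (2 + K)²)
y = -17/3 (y = (1*(-56 + 5))/9 = (1*(-51))/9 = (⅑)*(-51) = -17/3 ≈ -5.6667)
n(v(-2, r(-5))) - y = (2 + 5)² - 1*(-17/3) = 7² + 17/3 = 49 + 17/3 = 164/3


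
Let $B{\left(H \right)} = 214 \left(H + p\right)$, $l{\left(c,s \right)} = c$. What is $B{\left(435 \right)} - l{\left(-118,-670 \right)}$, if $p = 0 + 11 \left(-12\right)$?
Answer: $64960$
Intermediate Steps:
$p = -132$ ($p = 0 - 132 = -132$)
$B{\left(H \right)} = -28248 + 214 H$ ($B{\left(H \right)} = 214 \left(H - 132\right) = 214 \left(-132 + H\right) = -28248 + 214 H$)
$B{\left(435 \right)} - l{\left(-118,-670 \right)} = \left(-28248 + 214 \cdot 435\right) - -118 = \left(-28248 + 93090\right) + 118 = 64842 + 118 = 64960$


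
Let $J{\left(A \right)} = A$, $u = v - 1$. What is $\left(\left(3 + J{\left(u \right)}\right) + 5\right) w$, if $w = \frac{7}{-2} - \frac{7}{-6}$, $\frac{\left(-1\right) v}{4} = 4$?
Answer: $21$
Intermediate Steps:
$v = -16$ ($v = \left(-4\right) 4 = -16$)
$u = -17$ ($u = -16 - 1 = -17$)
$w = - \frac{7}{3}$ ($w = 7 \left(- \frac{1}{2}\right) - - \frac{7}{6} = - \frac{7}{2} + \frac{7}{6} = - \frac{7}{3} \approx -2.3333$)
$\left(\left(3 + J{\left(u \right)}\right) + 5\right) w = \left(\left(3 - 17\right) + 5\right) \left(- \frac{7}{3}\right) = \left(-14 + 5\right) \left(- \frac{7}{3}\right) = \left(-9\right) \left(- \frac{7}{3}\right) = 21$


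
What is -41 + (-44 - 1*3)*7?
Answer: -370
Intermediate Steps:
-41 + (-44 - 1*3)*7 = -41 + (-44 - 3)*7 = -41 - 47*7 = -41 - 329 = -370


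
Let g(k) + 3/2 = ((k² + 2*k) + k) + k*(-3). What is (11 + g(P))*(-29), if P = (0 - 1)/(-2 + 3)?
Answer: -609/2 ≈ -304.50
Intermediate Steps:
P = -1 (P = -1/1 = -1*1 = -1)
g(k) = -3/2 + k² (g(k) = -3/2 + (((k² + 2*k) + k) + k*(-3)) = -3/2 + ((k² + 3*k) - 3*k) = -3/2 + k²)
(11 + g(P))*(-29) = (11 + (-3/2 + (-1)²))*(-29) = (11 + (-3/2 + 1))*(-29) = (11 - ½)*(-29) = (21/2)*(-29) = -609/2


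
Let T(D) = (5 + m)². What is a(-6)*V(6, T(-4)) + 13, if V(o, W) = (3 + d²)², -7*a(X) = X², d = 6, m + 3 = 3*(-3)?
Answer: -54665/7 ≈ -7809.3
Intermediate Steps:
m = -12 (m = -3 + 3*(-3) = -3 - 9 = -12)
a(X) = -X²/7
T(D) = 49 (T(D) = (5 - 12)² = (-7)² = 49)
V(o, W) = 1521 (V(o, W) = (3 + 6²)² = (3 + 36)² = 39² = 1521)
a(-6)*V(6, T(-4)) + 13 = -⅐*(-6)²*1521 + 13 = -⅐*36*1521 + 13 = -36/7*1521 + 13 = -54756/7 + 13 = -54665/7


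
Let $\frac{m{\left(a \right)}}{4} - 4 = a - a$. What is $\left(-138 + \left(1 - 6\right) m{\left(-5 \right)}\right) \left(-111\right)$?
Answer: $24198$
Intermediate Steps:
$m{\left(a \right)} = 16$ ($m{\left(a \right)} = 16 + 4 \left(a - a\right) = 16 + 4 \cdot 0 = 16 + 0 = 16$)
$\left(-138 + \left(1 - 6\right) m{\left(-5 \right)}\right) \left(-111\right) = \left(-138 + \left(1 - 6\right) 16\right) \left(-111\right) = \left(-138 - 80\right) \left(-111\right) = \left(-218\right) \left(-111\right) = 24198$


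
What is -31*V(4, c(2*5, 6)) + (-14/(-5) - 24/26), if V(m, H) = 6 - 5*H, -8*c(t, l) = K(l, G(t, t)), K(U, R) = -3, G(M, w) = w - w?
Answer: -65519/520 ≈ -126.00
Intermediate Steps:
G(M, w) = 0
c(t, l) = 3/8 (c(t, l) = -⅛*(-3) = 3/8)
-31*V(4, c(2*5, 6)) + (-14/(-5) - 24/26) = -31*(6 - 5*3/8) + (-14/(-5) - 24/26) = -31*(6 - 15/8) + (-14*(-⅕) - 24*1/26) = -31*33/8 + (14/5 - 12/13) = -1023/8 + 122/65 = -65519/520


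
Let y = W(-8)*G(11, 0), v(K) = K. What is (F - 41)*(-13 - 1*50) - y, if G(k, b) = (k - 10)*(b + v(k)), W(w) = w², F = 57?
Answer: -1712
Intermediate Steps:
G(k, b) = (-10 + k)*(b + k) (G(k, b) = (k - 10)*(b + k) = (-10 + k)*(b + k))
y = 704 (y = (-8)²*(11² - 10*0 - 10*11 + 0*11) = 64*(121 + 0 - 110 + 0) = 64*11 = 704)
(F - 41)*(-13 - 1*50) - y = (57 - 41)*(-13 - 1*50) - 1*704 = 16*(-13 - 50) - 704 = 16*(-63) - 704 = -1008 - 704 = -1712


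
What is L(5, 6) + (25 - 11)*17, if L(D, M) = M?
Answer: 244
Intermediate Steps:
L(5, 6) + (25 - 11)*17 = 6 + (25 - 11)*17 = 6 + 14*17 = 6 + 238 = 244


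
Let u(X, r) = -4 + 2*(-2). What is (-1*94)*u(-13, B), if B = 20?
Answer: 752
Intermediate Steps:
u(X, r) = -8 (u(X, r) = -4 - 4 = -8)
(-1*94)*u(-13, B) = -1*94*(-8) = -94*(-8) = 752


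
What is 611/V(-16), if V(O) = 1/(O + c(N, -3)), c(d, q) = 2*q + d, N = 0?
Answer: -13442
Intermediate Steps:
c(d, q) = d + 2*q
V(O) = 1/(-6 + O) (V(O) = 1/(O + (0 + 2*(-3))) = 1/(O + (0 - 6)) = 1/(O - 6) = 1/(-6 + O))
611/V(-16) = 611/(1/(-6 - 16)) = 611/(1/(-22)) = 611/(-1/22) = 611*(-22) = -13442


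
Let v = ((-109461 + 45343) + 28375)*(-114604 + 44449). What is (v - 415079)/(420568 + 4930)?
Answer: 1253567543/212749 ≈ 5892.2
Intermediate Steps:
v = 2507550165 (v = (-64118 + 28375)*(-70155) = -35743*(-70155) = 2507550165)
(v - 415079)/(420568 + 4930) = (2507550165 - 415079)/(420568 + 4930) = 2507135086/425498 = 2507135086*(1/425498) = 1253567543/212749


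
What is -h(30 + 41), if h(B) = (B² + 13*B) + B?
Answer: -6035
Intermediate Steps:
h(B) = B² + 14*B
-h(30 + 41) = -(30 + 41)*(14 + (30 + 41)) = -71*(14 + 71) = -71*85 = -1*6035 = -6035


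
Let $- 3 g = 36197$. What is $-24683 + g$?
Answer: $- \frac{110246}{3} \approx -36749.0$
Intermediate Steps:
$g = - \frac{36197}{3}$ ($g = \left(- \frac{1}{3}\right) 36197 = - \frac{36197}{3} \approx -12066.0$)
$-24683 + g = -24683 - \frac{36197}{3} = - \frac{110246}{3}$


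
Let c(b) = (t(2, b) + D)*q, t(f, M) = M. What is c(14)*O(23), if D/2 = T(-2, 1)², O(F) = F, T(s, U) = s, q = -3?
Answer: -1518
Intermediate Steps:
D = 8 (D = 2*(-2)² = 2*4 = 8)
c(b) = -24 - 3*b (c(b) = (b + 8)*(-3) = (8 + b)*(-3) = -24 - 3*b)
c(14)*O(23) = (-24 - 3*14)*23 = (-24 - 42)*23 = -66*23 = -1518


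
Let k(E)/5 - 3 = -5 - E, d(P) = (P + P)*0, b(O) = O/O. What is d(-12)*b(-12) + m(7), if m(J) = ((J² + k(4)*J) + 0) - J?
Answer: -168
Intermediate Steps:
b(O) = 1
d(P) = 0 (d(P) = (2*P)*0 = 0)
k(E) = -10 - 5*E (k(E) = 15 + 5*(-5 - E) = 15 + (-25 - 5*E) = -10 - 5*E)
m(J) = J² - 31*J (m(J) = ((J² + (-10 - 5*4)*J) + 0) - J = ((J² + (-10 - 20)*J) + 0) - J = ((J² - 30*J) + 0) - J = (J² - 30*J) - J = J² - 31*J)
d(-12)*b(-12) + m(7) = 0*1 + 7*(-31 + 7) = 0 + 7*(-24) = 0 - 168 = -168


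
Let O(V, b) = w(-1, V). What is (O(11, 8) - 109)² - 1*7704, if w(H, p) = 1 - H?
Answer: 3745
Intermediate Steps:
O(V, b) = 2 (O(V, b) = 1 - 1*(-1) = 1 + 1 = 2)
(O(11, 8) - 109)² - 1*7704 = (2 - 109)² - 1*7704 = (-107)² - 7704 = 11449 - 7704 = 3745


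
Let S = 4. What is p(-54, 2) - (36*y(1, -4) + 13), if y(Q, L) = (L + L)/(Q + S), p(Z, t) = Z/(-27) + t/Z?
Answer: 6286/135 ≈ 46.563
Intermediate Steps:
p(Z, t) = -Z/27 + t/Z (p(Z, t) = Z*(-1/27) + t/Z = -Z/27 + t/Z)
y(Q, L) = 2*L/(4 + Q) (y(Q, L) = (L + L)/(Q + 4) = (2*L)/(4 + Q) = 2*L/(4 + Q))
p(-54, 2) - (36*y(1, -4) + 13) = (-1/27*(-54) + 2/(-54)) - (36*(2*(-4)/(4 + 1)) + 13) = (2 + 2*(-1/54)) - (36*(2*(-4)/5) + 13) = (2 - 1/27) - (36*(2*(-4)*(⅕)) + 13) = 53/27 - (36*(-8/5) + 13) = 53/27 - (-288/5 + 13) = 53/27 - 1*(-223/5) = 53/27 + 223/5 = 6286/135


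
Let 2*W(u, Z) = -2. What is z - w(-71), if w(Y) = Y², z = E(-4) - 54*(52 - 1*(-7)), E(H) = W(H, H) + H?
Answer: -8232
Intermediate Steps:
W(u, Z) = -1 (W(u, Z) = (½)*(-2) = -1)
E(H) = -1 + H
z = -3191 (z = (-1 - 4) - 54*(52 - 1*(-7)) = -5 - 54*(52 + 7) = -5 - 54*59 = -5 - 3186 = -3191)
z - w(-71) = -3191 - 1*(-71)² = -3191 - 1*5041 = -3191 - 5041 = -8232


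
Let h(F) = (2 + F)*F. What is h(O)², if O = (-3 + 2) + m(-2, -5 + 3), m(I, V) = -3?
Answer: 64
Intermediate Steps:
O = -4 (O = (-3 + 2) - 3 = -1 - 3 = -4)
h(F) = F*(2 + F)
h(O)² = (-4*(2 - 4))² = (-4*(-2))² = 8² = 64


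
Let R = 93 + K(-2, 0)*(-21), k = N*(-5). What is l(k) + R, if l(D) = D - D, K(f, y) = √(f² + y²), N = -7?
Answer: 51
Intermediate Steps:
k = 35 (k = -7*(-5) = 35)
l(D) = 0
R = 51 (R = 93 + √((-2)² + 0²)*(-21) = 93 + √(4 + 0)*(-21) = 93 + √4*(-21) = 93 + 2*(-21) = 93 - 42 = 51)
l(k) + R = 0 + 51 = 51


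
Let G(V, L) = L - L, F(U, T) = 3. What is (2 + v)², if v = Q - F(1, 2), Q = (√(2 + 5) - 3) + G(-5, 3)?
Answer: (4 - √7)² ≈ 1.8340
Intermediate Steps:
G(V, L) = 0
Q = -3 + √7 (Q = (√(2 + 5) - 3) + 0 = (√7 - 3) + 0 = (-3 + √7) + 0 = -3 + √7 ≈ -0.35425)
v = -6 + √7 (v = (-3 + √7) - 3 = -6 + √7 ≈ -3.3542)
(2 + v)² = (2 + (-6 + √7))² = (-4 + √7)²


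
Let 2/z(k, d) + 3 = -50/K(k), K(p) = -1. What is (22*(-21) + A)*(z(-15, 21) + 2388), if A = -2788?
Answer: -364773500/47 ≈ -7.7611e+6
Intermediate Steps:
z(k, d) = 2/47 (z(k, d) = 2/(-3 - 50/(-1)) = 2/(-3 - 50*(-1)) = 2/(-3 + 50) = 2/47)
(22*(-21) + A)*(z(-15, 21) + 2388) = (22*(-21) - 2788)*(2/47 + 2388) = (-462 - 2788)*(112238/47) = -3250*112238/47 = -364773500/47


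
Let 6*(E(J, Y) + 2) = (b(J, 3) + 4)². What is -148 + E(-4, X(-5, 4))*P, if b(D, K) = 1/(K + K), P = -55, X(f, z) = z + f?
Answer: -42583/216 ≈ -197.14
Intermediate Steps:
X(f, z) = f + z
b(D, K) = 1/(2*K)
E(J, Y) = 193/216 (E(J, Y) = -2 + ((½)/3 + 4)²/6 = -2 + ((½)*(⅓) + 4)²/6 = -2 + (⅙ + 4)²/6 = -2 + (25/6)²/6 = -2 + (⅙)*(625/36) = -2 + 625/216 = 193/216)
-148 + E(-4, X(-5, 4))*P = -148 + (193/216)*(-55) = -148 - 10615/216 = -42583/216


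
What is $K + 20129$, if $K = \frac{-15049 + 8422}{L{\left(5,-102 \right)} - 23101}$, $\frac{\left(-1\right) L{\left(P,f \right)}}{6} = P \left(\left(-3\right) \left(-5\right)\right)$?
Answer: $\frac{474064706}{23551} \approx 20129.0$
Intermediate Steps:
$L{\left(P,f \right)} = - 90 P$ ($L{\left(P,f \right)} = - 6 P \left(\left(-3\right) \left(-5\right)\right) = - 6 P 15 = - 6 \cdot 15 P = - 90 P$)
$K = \frac{6627}{23551}$ ($K = \frac{-15049 + 8422}{\left(-90\right) 5 - 23101} = - \frac{6627}{-450 - 23101} = - \frac{6627}{-23551} = \left(-6627\right) \left(- \frac{1}{23551}\right) = \frac{6627}{23551} \approx 0.28139$)
$K + 20129 = \frac{6627}{23551} + 20129 = \frac{474064706}{23551}$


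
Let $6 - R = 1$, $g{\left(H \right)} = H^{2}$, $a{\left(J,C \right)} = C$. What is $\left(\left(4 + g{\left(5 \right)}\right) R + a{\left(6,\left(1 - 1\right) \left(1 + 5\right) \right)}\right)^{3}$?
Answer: $3048625$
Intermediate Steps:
$R = 5$ ($R = 6 - 1 = 5$)
$\left(\left(4 + g{\left(5 \right)}\right) R + a{\left(6,\left(1 - 1\right) \left(1 + 5\right) \right)}\right)^{3} = \left(\left(4 + 5^{2}\right) 5 + \left(1 - 1\right) \left(1 + 5\right)\right)^{3} = \left(\left(4 + 25\right) 5 + 0 \cdot 6\right)^{3} = \left(29 \cdot 5 + 0\right)^{3} = \left(145 + 0\right)^{3} = 145^{3} = 3048625$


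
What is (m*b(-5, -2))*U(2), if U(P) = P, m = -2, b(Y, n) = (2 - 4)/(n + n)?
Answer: -2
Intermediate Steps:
b(Y, n) = -1/n (b(Y, n) = -2*1/(2*n) = -1/n)
(m*b(-5, -2))*U(2) = -(-2)/(-2)*2 = -(-2)*(-1)/2*2 = -2*1/2*2 = -1*2 = -2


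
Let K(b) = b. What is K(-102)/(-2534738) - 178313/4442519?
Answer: -9815730436/244796124457 ≈ -0.040098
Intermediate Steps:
K(-102)/(-2534738) - 178313/4442519 = -102/(-2534738) - 178313/4442519 = -102*(-1/2534738) - 178313*1/4442519 = 51/1267369 - 178313/4442519 = -9815730436/244796124457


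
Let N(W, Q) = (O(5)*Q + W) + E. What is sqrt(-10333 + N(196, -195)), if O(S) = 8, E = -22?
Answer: I*sqrt(11719) ≈ 108.25*I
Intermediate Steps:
N(W, Q) = -22 + W + 8*Q (N(W, Q) = (8*Q + W) - 22 = (W + 8*Q) - 22 = -22 + W + 8*Q)
sqrt(-10333 + N(196, -195)) = sqrt(-10333 + (-22 + 196 + 8*(-195))) = sqrt(-10333 + (-22 + 196 - 1560)) = sqrt(-10333 - 1386) = sqrt(-11719) = I*sqrt(11719)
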